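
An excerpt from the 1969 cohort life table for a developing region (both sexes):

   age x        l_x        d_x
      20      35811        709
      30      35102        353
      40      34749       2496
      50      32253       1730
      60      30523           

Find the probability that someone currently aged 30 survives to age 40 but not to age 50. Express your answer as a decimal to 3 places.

0.071

This is the probability of reaching 40 but not 50, conditional on being alive at 30: (l_40 − l_50) / l_30.
= (34749 − 32253) / 35102 = 2496 / 35102 = 0.071107.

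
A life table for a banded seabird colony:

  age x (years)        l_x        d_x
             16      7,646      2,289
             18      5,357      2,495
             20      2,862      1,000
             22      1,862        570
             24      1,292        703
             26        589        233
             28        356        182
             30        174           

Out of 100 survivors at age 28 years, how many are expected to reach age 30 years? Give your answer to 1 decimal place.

The relevant probability is 174/356 = 0.488764.
Expected number = 100 × 0.488764 = 48.9.

48.9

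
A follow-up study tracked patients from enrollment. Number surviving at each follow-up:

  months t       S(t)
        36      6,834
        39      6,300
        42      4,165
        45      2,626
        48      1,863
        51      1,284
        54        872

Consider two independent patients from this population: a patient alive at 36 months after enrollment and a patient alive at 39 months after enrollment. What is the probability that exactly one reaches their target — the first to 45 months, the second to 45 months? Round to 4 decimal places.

p₁ = S(45)/S(36) = 2,626/6,834 = 0.384255; p₂ = S(45)/S(39) = 2,626/6,300 = 0.416825.
P(exactly one) = p₁(1−p₂) + (1−p₁)p₂ = 0.224088 + 0.256658 = 0.480746.

0.4807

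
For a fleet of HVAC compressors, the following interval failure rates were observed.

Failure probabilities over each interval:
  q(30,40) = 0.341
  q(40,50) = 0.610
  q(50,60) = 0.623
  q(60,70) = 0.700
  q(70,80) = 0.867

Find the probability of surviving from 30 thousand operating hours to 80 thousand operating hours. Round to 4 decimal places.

0.0039

Survival from 30 to 80 is the product of surviving each interval: (1 − 0.341) × (1 − 0.610) × (1 − 0.623) × (1 − 0.700) × (1 − 0.867).
= 0.659 × 0.390 × 0.377 × 0.300 × 0.133 = 0.003866.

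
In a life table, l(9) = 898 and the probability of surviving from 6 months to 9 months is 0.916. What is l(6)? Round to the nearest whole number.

l(6) = l(9) / p = 898 / 0.916 = 980.

980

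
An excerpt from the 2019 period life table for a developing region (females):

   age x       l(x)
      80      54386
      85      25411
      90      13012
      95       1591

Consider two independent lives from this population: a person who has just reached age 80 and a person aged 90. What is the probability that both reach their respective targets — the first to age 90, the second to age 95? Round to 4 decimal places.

p₁ = l(90)/l(80) = 13012/54386 = 0.239253; p₂ = l(95)/l(90) = 1591/13012 = 0.122272.
P(both) = p₁ × p₂ = 0.239253 × 0.122272 = 0.029254.

0.0293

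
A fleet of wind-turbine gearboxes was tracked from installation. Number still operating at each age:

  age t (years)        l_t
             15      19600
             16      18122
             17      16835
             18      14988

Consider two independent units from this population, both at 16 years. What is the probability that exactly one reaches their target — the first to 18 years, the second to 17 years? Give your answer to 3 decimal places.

p₁ = l_18/l_16 = 14988/18122 = 0.827061; p₂ = l_17/l_16 = 16835/18122 = 0.928981.
P(exactly one) = p₁(1−p₂) + (1−p₁)p₂ = 0.058737 + 0.160657 = 0.219394.

0.219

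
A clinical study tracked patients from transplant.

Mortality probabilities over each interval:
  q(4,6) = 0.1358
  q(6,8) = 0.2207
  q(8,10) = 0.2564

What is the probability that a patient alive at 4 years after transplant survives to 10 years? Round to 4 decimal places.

0.5008

Chaining the interval survival probabilities: (1 − 0.1358) × (1 − 0.2207) × (1 − 0.2564).
= 0.8642 × 0.7793 × 0.7436 = 0.500793.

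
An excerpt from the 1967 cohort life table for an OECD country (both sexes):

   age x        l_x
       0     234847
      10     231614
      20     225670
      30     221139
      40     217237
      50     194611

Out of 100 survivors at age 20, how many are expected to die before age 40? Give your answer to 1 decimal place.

3.7

The relevant probability is 1 − 217237/225670 = 0.037369.
Expected number = 100 × 0.037369 = 3.7.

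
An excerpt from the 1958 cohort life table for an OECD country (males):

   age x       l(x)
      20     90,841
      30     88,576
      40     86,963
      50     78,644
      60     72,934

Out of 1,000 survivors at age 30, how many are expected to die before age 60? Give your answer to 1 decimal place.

176.6

The relevant probability is 1 − 72,934/88,576 = 0.176594.
Expected number = 1,000 × 0.176594 = 176.6.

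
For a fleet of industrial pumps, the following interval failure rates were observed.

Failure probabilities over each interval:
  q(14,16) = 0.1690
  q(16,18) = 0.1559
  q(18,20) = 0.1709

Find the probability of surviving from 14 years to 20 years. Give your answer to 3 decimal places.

0.582

P(survive 14→20) = (1 − 0.1690) × (1 − 0.1559) × (1 − 0.1709).
= 0.8310 × 0.8441 × 0.8291 = 0.581570.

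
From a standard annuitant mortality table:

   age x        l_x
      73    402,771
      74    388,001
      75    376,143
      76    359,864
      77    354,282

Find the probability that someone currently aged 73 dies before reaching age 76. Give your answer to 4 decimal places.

0.1065

P(die before 76 | alive at 73) = 1 − l_76/l_73 = 1 − 359,864/402,771 = (42,907)/402,771 = 0.106530.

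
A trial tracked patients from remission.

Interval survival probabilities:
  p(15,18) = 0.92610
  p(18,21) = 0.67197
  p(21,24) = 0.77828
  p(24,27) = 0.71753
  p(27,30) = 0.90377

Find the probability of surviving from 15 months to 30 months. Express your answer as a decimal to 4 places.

0.3141

Chaining the interval survival probabilities: 0.92610 × 0.67197 × 0.77828 × 0.71753 × 0.90377.
= 0.314081.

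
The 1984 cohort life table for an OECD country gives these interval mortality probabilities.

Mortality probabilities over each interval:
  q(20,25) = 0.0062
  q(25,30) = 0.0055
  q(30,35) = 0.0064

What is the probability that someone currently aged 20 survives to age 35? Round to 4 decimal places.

0.9820

Survival from 20 to 35 is the product of surviving each interval: (1 − 0.0062) × (1 − 0.0055) × (1 − 0.0064).
= 0.9938 × 0.9945 × 0.9936 = 0.982009.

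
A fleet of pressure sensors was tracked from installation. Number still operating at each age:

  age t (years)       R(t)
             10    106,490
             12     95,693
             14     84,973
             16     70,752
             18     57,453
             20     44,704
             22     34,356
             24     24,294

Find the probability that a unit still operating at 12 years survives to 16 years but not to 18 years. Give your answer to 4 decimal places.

0.1390

This is the probability of reaching 16 but not 18, conditional on being operational at 12: (R(16) − R(18)) / R(12).
= (70,752 − 57,453) / 95,693 = 13,299 / 95,693 = 0.138976.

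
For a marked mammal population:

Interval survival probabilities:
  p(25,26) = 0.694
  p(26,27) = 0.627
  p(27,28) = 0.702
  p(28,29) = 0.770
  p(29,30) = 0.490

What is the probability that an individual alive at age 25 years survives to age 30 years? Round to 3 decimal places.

P(survive 25→30) = 0.694 × 0.627 × 0.702 × 0.770 × 0.490.
= 0.115253.

0.115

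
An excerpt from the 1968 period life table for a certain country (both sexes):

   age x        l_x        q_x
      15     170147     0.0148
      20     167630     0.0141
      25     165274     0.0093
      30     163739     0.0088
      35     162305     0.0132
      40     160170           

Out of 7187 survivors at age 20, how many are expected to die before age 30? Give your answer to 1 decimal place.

The relevant probability is 1 − 163739/167630 = 0.023212.
Expected number = 7187 × 0.023212 = 166.8.

166.8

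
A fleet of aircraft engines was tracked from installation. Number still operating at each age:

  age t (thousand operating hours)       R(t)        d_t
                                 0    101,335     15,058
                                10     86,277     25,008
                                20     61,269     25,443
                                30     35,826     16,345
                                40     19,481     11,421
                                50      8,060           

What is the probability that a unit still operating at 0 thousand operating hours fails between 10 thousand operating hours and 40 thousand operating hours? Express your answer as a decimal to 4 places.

0.6592

This is the probability of reaching 10 but not 40, conditional on being operational at 0: (R(10) − R(40)) / R(0).
= (86,277 − 19,481) / 101,335 = 66,796 / 101,335 = 0.659160.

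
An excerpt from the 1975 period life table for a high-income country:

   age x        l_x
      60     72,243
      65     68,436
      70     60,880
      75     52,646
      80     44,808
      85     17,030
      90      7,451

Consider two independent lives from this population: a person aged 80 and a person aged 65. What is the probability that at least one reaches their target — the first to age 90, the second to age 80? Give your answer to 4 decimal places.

p₁ = l_90/l_80 = 7,451/44,808 = 0.166287; p₂ = l_80/l_65 = 44,808/68,436 = 0.654743.
P(at least one) = 1 − (1−p₁)(1−p₂) = 1 − 0.833713 × 0.345257 = 0.712155.

0.7122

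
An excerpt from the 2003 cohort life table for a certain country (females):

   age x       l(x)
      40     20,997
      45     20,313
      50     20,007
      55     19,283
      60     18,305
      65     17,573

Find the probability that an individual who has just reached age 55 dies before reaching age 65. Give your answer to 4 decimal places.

P(die before 65 | alive at 55) = 1 − l(65)/l(55) = 1 − 17,573/19,283 = (1,710)/19,283 = 0.088679.

0.0887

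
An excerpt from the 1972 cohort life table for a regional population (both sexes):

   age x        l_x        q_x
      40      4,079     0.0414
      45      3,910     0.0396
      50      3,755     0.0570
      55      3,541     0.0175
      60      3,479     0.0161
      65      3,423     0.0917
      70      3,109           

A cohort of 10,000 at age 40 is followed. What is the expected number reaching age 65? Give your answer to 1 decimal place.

8391.8

The relevant probability is 3,423/4,079 = 0.839176.
Expected number = 10,000 × 0.839176 = 8391.8.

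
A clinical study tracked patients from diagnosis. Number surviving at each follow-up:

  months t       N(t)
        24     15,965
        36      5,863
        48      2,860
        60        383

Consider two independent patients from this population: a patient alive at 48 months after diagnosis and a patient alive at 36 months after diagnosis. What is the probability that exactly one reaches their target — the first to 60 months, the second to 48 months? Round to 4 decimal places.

0.4911

p₁ = N(60)/N(48) = 383/2,860 = 0.133916; p₂ = N(48)/N(36) = 2,860/5,863 = 0.487805.
P(exactly one) = p₁(1−p₂) + (1−p₁)p₂ = 0.068591 + 0.422480 = 0.491071.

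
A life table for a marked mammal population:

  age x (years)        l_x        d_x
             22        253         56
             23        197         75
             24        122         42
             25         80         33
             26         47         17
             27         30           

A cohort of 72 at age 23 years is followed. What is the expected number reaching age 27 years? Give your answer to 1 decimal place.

The relevant probability is 30/197 = 0.152284.
Expected number = 72 × 0.152284 = 11.0.

11.0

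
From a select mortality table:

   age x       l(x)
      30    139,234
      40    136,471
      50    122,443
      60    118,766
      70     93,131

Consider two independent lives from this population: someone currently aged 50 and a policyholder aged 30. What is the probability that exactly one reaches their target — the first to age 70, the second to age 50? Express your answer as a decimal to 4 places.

p₁ = l(70)/l(50) = 93,131/122,443 = 0.760607; p₂ = l(50)/l(30) = 122,443/139,234 = 0.879404.
P(exactly one) = p₁(1−p₂) + (1−p₁)p₂ = 0.091726 + 0.210523 = 0.302249.

0.3022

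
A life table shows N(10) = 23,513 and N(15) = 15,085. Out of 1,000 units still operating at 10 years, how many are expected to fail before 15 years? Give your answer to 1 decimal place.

The relevant probability is 1 − 15,085/23,513 = 0.358440.
Expected number = 1,000 × 0.358440 = 358.4.

358.4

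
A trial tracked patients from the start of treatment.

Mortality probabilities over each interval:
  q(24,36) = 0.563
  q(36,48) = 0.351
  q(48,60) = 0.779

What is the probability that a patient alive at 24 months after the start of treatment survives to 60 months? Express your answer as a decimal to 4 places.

Survival from 24 to 60 is the product of surviving each interval: (1 − 0.563) × (1 − 0.351) × (1 − 0.779).
= 0.437 × 0.649 × 0.221 = 0.062678.

0.0627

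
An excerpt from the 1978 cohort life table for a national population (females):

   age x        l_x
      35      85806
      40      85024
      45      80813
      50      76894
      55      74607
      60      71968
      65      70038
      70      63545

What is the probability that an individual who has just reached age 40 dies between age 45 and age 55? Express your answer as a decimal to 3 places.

0.073

We want 5|10q40 = (l_45 − l_55)/l_40.
This is the probability of reaching 45 but not 55, conditional on being alive at 40: (l_45 − l_55) / l_40.
= (80813 − 74607) / 85024 = 6206 / 85024 = 0.072991.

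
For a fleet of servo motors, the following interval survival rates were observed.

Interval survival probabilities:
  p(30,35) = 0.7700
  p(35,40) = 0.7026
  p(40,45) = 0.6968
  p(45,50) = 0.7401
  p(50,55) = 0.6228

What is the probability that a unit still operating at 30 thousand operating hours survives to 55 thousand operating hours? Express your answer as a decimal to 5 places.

0.17376

The overall survival probability is 0.7700 × 0.7026 × 0.6968 × 0.7401 × 0.6228.
= 0.173758.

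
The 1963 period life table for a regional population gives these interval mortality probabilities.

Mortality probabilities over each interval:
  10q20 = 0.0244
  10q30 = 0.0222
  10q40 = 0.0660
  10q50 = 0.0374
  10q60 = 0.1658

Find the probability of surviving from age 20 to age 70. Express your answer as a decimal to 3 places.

The overall survival probability is (1 − 0.0244) × (1 − 0.0222) × (1 − 0.0660) × (1 − 0.0374) × (1 − 0.1658).
= 0.9756 × 0.9778 × 0.9340 × 0.9626 × 0.8342 = 0.715459.

0.715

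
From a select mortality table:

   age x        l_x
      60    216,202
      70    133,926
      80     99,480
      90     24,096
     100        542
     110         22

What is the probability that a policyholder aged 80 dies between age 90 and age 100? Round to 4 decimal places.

0.2368

This is the probability of reaching 90 but not 100, conditional on being alive at 80: (l_90 − l_100) / l_80.
= (24,096 − 542) / 99,480 = 23,554 / 99,480 = 0.236771.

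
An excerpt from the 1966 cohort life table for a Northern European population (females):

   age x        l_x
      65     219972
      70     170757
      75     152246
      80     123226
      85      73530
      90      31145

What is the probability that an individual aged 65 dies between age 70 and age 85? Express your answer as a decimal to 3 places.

We want 5|15q65 = (l_70 − l_85)/l_65.
This is the probability of reaching 70 but not 85, conditional on being alive at 65: (l_70 − l_85) / l_65.
= (170757 − 73530) / 219972 = 97227 / 219972 = 0.441997.

0.442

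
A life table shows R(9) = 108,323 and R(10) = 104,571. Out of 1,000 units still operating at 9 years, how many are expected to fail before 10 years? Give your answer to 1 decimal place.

34.6

The relevant probability is 1 − 104,571/108,323 = 0.034637.
Expected number = 1,000 × 0.034637 = 34.6.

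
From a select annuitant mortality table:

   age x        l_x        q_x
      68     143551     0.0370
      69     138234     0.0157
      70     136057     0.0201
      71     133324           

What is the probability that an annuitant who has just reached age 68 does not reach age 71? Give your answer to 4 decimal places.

P(die before 71 | alive at 68) = 1 − l_71/l_68 = 1 − 133324/143551 = (10227)/143551 = 0.071243.

0.0712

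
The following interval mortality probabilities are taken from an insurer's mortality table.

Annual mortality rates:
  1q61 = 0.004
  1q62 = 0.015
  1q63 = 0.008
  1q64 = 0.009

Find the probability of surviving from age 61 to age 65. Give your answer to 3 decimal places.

0.964

The overall survival probability is (1 − 0.004) × (1 − 0.015) × (1 − 0.008) × (1 − 0.009).
= 0.996 × 0.985 × 0.992 × 0.991 = 0.964453.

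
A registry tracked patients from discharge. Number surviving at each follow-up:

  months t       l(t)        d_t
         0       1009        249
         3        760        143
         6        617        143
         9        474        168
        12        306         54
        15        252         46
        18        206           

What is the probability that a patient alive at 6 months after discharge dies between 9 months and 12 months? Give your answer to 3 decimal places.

0.272

This is the probability of reaching 9 but not 12, conditional on being alive at 6: (l(9) − l(12)) / l(6).
= (474 − 306) / 617 = 168 / 617 = 0.272285.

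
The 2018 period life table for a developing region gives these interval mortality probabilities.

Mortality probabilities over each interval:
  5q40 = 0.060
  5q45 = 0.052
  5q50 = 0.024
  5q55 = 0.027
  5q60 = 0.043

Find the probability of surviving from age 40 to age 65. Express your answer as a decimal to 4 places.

The overall survival probability is (1 − 0.060) × (1 − 0.052) × (1 − 0.024) × (1 − 0.027) × (1 − 0.043).
= 0.940 × 0.948 × 0.976 × 0.973 × 0.957 = 0.809862.

0.8099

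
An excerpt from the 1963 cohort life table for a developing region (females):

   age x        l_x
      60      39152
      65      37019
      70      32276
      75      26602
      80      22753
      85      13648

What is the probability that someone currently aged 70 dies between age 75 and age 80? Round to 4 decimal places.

This is the probability of reaching 75 but not 80, conditional on being alive at 70: (l_75 − l_80) / l_70.
= (26602 − 22753) / 32276 = 3849 / 32276 = 0.119253.

0.1193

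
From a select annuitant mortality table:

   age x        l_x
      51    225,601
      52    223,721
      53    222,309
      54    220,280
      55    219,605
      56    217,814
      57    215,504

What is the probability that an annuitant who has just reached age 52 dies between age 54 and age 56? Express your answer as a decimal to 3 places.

0.011

We want 2|2q52 = (l_54 − l_56)/l_52.
This is the probability of reaching 54 but not 56, conditional on being alive at 52: (l_54 − l_56) / l_52.
= (220,280 − 217,814) / 223,721 = 2,466 / 223,721 = 0.011023.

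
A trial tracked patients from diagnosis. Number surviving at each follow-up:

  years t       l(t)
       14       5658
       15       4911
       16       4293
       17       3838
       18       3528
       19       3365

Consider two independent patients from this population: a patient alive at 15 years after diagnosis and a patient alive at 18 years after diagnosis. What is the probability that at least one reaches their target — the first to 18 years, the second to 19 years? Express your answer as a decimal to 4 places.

0.9870

p₁ = l(18)/l(15) = 3528/4911 = 0.718387; p₂ = l(19)/l(18) = 3365/3528 = 0.953798.
P(at least one) = 1 − (1−p₁)(1−p₂) = 1 − 0.281613 × 0.046202 = 0.986989.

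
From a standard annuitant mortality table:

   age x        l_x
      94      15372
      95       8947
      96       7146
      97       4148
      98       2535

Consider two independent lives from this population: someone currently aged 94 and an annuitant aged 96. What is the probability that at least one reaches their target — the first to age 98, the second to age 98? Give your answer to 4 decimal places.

p₁ = l_98/l_94 = 2535/15372 = 0.164910; p₂ = l_98/l_96 = 2535/7146 = 0.354744.
P(at least one) = 1 − (1−p₁)(1−p₂) = 1 − 0.835090 × 0.645256 = 0.461153.

0.4612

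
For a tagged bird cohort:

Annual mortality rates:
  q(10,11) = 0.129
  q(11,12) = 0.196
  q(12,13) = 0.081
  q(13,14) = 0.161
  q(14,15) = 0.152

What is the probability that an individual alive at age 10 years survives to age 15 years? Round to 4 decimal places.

0.4579

P(survive 10→15) = (1 − 0.129) × (1 − 0.196) × (1 − 0.081) × (1 − 0.161) × (1 − 0.152).
= 0.871 × 0.804 × 0.919 × 0.839 × 0.848 = 0.457876.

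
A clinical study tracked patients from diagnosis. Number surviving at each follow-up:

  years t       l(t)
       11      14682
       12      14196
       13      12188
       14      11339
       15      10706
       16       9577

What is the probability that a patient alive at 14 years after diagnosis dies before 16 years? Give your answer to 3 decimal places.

0.155

P(die before 16 | alive at 14) = 1 − l(16)/l(14) = 1 − 9577/11339 = (1762)/11339 = 0.155393.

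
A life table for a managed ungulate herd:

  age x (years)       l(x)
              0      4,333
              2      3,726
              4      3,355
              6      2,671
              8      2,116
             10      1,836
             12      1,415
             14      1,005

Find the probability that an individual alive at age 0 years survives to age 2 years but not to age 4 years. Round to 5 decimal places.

This is the probability of reaching 2 but not 4, conditional on being alive at 0: (l(2) − l(4)) / l(0).
= (3,726 − 3,355) / 4,333 = 371 / 4,333 = 0.085622.

0.08562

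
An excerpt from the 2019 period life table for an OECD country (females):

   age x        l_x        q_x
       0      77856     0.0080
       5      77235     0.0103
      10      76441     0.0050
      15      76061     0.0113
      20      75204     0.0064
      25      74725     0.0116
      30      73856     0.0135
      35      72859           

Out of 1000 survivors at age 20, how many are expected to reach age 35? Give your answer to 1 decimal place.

The relevant probability is 72859/75204 = 0.968818.
Expected number = 1000 × 0.968818 = 968.8.

968.8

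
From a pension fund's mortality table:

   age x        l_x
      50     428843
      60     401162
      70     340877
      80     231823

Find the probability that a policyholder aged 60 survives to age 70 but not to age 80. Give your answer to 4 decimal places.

0.2718

We want 10|10q60 = (l_70 − l_80)/l_60.
This is the probability of reaching 70 but not 80, conditional on being alive at 60: (l_70 − l_80) / l_60.
= (340877 − 231823) / 401162 = 109054 / 401162 = 0.271845.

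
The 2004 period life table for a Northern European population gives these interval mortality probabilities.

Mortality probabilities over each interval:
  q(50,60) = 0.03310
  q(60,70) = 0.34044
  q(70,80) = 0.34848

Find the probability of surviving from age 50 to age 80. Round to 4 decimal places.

0.4155

Survival from 50 to 80 is the product of surviving each interval: (1 − 0.03310) × (1 − 0.34044) × (1 − 0.34848).
= 0.96690 × 0.65956 × 0.65152 = 0.415493.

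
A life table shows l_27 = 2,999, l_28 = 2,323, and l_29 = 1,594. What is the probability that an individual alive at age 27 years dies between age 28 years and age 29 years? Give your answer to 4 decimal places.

0.2431

This is the probability of reaching 28 but not 29, conditional on being alive at 27: (l_28 − l_29) / l_27.
= (2,323 − 1,594) / 2,999 = 729 / 2,999 = 0.243081.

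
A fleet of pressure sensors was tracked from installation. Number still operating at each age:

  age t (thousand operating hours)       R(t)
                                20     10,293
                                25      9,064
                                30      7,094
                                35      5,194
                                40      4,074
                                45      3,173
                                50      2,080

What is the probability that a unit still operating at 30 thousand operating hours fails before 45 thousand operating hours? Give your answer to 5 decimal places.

0.55272

P(fail before 45 | operational at 30) = 1 − R(45)/R(30) = 1 − 3,173/7,094 = (3,921)/7,094 = 0.552721.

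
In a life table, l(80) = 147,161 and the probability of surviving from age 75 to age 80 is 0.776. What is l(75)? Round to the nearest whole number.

189640

l(75) = l(80) / p = 147,161 / 0.776 = 189640.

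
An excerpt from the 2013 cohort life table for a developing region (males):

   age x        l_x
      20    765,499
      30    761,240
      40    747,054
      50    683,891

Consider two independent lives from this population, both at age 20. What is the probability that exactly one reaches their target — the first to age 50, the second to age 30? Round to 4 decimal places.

0.1110

p₁ = l_50/l_20 = 683,891/765,499 = 0.893392; p₂ = l_30/l_20 = 761,240/765,499 = 0.994436.
P(exactly one) = p₁(1−p₂) + (1−p₁)p₂ = 0.004971 + 0.106015 = 0.110986.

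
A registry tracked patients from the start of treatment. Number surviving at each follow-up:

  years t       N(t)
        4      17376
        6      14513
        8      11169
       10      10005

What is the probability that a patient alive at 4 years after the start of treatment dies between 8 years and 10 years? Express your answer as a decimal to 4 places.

This is the probability of reaching 8 but not 10, conditional on being alive at 4: (N(8) − N(10)) / N(4).
= (11169 − 10005) / 17376 = 1164 / 17376 = 0.066989.

0.0670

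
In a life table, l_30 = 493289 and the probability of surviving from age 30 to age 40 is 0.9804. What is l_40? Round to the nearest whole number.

l_40 = l_30 × p = 493289 × 0.9804 = 483621.

483621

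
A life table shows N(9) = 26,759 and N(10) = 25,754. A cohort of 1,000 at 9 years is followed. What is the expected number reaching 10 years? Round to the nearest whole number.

The relevant probability is 25,754/26,759 = 0.962443.
Expected number = 1,000 × 0.962443 = 962.

962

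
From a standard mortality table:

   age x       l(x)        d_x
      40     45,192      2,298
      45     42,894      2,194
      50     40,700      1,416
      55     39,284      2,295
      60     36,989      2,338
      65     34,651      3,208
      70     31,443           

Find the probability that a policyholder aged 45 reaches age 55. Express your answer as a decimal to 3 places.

The conditional survival probability is l(55)/l(45) = 39,284/42,894 = 0.915839.

0.916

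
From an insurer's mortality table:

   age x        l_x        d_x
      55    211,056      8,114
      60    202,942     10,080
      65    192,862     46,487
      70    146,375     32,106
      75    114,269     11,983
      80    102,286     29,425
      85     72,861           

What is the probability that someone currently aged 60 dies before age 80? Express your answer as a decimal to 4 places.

0.4960

P(die before 80 | alive at 60) = 1 − l_80/l_60 = 1 − 102,286/202,942 = (100,656)/202,942 = 0.495984.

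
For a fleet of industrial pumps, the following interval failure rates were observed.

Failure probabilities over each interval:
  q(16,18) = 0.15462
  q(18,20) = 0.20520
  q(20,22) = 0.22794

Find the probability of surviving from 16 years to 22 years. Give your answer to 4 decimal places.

0.5188

Survival from 16 to 22 is the product of surviving each interval: (1 − 0.15462) × (1 − 0.20520) × (1 − 0.22794).
= 0.84538 × 0.79480 × 0.77206 = 0.518753.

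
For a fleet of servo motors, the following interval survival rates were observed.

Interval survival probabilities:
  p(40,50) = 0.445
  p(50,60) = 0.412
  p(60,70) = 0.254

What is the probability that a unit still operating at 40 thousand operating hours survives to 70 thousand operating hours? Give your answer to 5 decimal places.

0.04657

Survival from 40 to 70 is the product of surviving each interval: 0.445 × 0.412 × 0.254.
= 0.046568.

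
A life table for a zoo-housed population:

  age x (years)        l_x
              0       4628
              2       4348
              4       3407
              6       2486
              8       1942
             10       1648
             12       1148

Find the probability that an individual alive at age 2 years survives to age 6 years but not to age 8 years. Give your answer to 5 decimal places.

0.12511

This is the probability of reaching 6 but not 8, conditional on being alive at 2: (l_6 − l_8) / l_2.
= (2486 − 1942) / 4348 = 544 / 4348 = 0.125115.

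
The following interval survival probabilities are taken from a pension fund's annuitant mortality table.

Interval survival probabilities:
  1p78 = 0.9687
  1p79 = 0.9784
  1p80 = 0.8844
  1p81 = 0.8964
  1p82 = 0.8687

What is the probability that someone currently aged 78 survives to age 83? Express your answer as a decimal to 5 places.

The overall survival probability is 0.9687 × 0.9784 × 0.8844 × 0.8964 × 0.8687.
= 0.652719.

0.65272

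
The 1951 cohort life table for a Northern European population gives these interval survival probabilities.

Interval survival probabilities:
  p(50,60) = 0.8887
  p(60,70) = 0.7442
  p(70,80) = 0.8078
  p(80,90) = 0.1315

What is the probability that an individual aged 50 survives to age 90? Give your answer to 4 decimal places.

0.0703

Chaining the interval survival probabilities: 0.8887 × 0.7442 × 0.8078 × 0.1315.
= 0.070255.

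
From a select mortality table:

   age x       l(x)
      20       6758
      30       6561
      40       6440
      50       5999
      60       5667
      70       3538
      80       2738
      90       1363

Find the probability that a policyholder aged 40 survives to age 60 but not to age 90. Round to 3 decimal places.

This is the probability of reaching 60 but not 90, conditional on being alive at 40: (l(60) − l(90)) / l(40).
= (5667 − 1363) / 6440 = 4304 / 6440 = 0.668323.

0.668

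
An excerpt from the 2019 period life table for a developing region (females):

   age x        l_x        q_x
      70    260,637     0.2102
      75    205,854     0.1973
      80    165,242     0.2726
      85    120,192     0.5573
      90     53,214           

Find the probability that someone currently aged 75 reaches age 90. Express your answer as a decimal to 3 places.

We want 15p75 = l_90/l_75.
The conditional survival probability is l_90/l_75 = 53,214/205,854 = 0.258504.

0.259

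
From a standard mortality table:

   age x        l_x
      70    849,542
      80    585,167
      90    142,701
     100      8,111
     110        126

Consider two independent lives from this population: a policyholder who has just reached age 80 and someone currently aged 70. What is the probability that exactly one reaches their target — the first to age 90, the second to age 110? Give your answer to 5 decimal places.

p₁ = l_90/l_80 = 142,701/585,167 = 0.243864; p₂ = l_110/l_70 = 126/849,542 = 0.000148.
P(exactly one) = p₁(1−p₂) + (1−p₁)p₂ = 0.243828 + 0.000112 = 0.243940.

0.24394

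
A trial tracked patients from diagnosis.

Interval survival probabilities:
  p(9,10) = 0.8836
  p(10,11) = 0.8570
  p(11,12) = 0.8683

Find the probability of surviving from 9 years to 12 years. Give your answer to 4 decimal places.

0.6575

The overall survival probability is 0.8836 × 0.8570 × 0.8683.
= 0.657516.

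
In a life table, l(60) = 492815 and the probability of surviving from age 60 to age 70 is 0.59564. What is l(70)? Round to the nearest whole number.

l(70) = l(60) × p = 492815 × 0.59564 = 293540.

293540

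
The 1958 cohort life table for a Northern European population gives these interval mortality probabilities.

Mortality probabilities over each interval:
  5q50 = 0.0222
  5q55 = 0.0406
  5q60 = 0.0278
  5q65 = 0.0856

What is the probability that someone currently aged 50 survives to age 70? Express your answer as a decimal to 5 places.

20p50 = (1 − 0.0222) × (1 − 0.0406) × (1 − 0.0278) × (1 − 0.0856).
= 0.9778 × 0.9594 × 0.9722 × 0.9144 = 0.833953.

0.83395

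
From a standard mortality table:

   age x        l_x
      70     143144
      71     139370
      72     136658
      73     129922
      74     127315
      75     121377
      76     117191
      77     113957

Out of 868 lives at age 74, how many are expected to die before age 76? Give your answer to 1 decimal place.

The relevant probability is 1 − 117191/127315 = 0.079519.
Expected number = 868 × 0.079519 = 69.0.

69.0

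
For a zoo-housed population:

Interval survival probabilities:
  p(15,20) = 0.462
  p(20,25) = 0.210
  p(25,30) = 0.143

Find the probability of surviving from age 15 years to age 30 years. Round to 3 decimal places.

Chaining the interval survival probabilities: 0.462 × 0.210 × 0.143.
= 0.013874.

0.014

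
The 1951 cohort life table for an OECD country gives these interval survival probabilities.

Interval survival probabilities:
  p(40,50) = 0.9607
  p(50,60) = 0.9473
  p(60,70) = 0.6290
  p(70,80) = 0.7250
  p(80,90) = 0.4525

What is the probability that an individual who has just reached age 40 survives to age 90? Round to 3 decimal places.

0.188

P(survive 40→90) = 0.9607 × 0.9473 × 0.6290 × 0.7250 × 0.4525.
= 0.187794.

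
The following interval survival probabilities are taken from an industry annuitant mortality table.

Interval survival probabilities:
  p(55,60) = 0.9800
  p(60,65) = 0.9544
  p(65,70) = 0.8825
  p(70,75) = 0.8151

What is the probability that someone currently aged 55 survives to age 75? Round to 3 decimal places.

P(survive 55→75) = 0.9800 × 0.9544 × 0.8825 × 0.8151.
= 0.672794.

0.673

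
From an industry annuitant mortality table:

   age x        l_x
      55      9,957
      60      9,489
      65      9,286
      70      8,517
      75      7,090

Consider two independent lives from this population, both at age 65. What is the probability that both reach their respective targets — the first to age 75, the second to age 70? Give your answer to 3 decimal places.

0.700

p₁ = l_75/l_65 = 7,090/9,286 = 0.763515; p₂ = l_70/l_65 = 8,517/9,286 = 0.917187.
P(both) = p₁ × p₂ = 0.763515 × 0.917187 = 0.700286.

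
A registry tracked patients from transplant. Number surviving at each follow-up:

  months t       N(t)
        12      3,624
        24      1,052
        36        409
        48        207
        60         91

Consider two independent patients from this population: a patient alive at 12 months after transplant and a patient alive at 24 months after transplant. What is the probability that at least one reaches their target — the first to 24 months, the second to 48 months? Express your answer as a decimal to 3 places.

p₁ = N(24)/N(12) = 1,052/3,624 = 0.290287; p₂ = N(48)/N(24) = 207/1,052 = 0.196768.
P(at least one) = 1 − (1−p₁)(1−p₂) = 1 − 0.709713 × 0.803232 = 0.429936.

0.430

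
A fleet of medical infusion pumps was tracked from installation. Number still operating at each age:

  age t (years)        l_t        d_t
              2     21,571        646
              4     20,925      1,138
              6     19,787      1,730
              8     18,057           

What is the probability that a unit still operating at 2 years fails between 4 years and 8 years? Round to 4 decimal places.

0.1330

This is the probability of reaching 4 but not 8, conditional on being operational at 2: (l_4 − l_8) / l_2.
= (20,925 − 18,057) / 21,571 = 2,868 / 21,571 = 0.132956.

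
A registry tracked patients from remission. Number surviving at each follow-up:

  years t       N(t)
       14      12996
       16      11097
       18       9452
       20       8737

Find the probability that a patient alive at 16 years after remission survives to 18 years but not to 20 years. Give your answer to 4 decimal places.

This is the probability of reaching 18 but not 20, conditional on being alive at 16: (N(18) − N(20)) / N(16).
= (9452 − 8737) / 11097 = 715 / 11097 = 0.064432.

0.0644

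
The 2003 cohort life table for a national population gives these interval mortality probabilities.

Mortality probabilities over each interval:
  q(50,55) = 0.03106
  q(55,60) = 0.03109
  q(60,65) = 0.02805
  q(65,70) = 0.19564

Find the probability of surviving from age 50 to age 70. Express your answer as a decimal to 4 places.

0.7340

P(survive 50→70) = (1 − 0.03106) × (1 − 0.03109) × (1 − 0.02805) × (1 − 0.19564).
= 0.96894 × 0.96891 × 0.97195 × 0.80436 = 0.733964.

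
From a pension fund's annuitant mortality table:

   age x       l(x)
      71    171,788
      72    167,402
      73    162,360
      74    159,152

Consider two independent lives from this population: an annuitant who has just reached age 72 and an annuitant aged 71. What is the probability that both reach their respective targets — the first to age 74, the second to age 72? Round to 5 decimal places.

p₁ = l(74)/l(72) = 159,152/167,402 = 0.950717; p₂ = l(72)/l(71) = 167,402/171,788 = 0.974469.
P(both) = p₁ × p₂ = 0.950717 × 0.974469 = 0.926444.

0.92644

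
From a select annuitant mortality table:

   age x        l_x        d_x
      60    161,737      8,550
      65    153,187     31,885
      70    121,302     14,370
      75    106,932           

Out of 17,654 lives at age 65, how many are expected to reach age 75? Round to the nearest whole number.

The relevant probability is 106,932/153,187 = 0.698049.
Expected number = 17,654 × 0.698049 = 12323.

12323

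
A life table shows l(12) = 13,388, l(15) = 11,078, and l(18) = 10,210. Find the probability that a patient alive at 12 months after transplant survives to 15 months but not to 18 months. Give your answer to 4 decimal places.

0.0648

This is the probability of reaching 15 but not 18, conditional on being alive at 12: (l(15) − l(18)) / l(12).
= (11,078 − 10,210) / 13,388 = 868 / 13,388 = 0.064834.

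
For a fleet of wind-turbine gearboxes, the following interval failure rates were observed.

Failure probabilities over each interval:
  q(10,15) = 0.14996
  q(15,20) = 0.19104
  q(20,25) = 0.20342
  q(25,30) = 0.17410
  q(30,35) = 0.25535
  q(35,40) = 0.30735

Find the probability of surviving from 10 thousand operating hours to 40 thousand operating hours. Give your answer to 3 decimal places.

0.233

Survival from 10 to 40 is the product of surviving each interval: (1 − 0.14996) × (1 − 0.19104) × (1 − 0.20342) × (1 − 0.17410) × (1 − 0.25535) × (1 − 0.30735).
= 0.85004 × 0.80896 × 0.79658 × 0.82590 × 0.74465 × 0.69265 = 0.233340.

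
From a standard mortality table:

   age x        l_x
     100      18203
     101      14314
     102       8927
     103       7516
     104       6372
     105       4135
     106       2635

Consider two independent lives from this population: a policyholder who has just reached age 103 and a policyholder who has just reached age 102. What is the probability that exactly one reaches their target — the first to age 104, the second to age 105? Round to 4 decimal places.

p₁ = l_104/l_103 = 6372/7516 = 0.847791; p₂ = l_105/l_102 = 4135/8927 = 0.463202.
P(exactly one) = p₁(1−p₂) + (1−p₁)p₂ = 0.455093 + 0.070504 = 0.525596.

0.5256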